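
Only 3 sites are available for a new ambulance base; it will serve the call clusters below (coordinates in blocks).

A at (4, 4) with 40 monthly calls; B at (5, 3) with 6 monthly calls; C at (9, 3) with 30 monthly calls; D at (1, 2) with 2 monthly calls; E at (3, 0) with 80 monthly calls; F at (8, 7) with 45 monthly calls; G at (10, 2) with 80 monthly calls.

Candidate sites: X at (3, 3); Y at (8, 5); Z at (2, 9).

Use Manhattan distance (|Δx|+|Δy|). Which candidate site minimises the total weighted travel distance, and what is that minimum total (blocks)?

X, total 1563 blocks

Total weighted distance at each candidate:
  X (3, 3): total = 1563
  Y (8, 5): total = 1630
  Z (2, 9): total = 3100
Minimum is at X with total 1563 blocks.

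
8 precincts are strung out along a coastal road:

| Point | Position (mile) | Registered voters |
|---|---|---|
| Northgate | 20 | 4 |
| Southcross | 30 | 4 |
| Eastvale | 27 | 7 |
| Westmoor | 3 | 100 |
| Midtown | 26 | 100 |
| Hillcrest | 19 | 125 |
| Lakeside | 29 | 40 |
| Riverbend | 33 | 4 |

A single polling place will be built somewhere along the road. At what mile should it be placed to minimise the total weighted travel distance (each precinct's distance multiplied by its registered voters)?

x = 19

For a sum of weighted absolute distances on a line, the optimum is the weighted median (not the mean). Total weight W = 384; half-weight = 192.
Sort by position and accumulate weight:
  mile 3 (Westmoor, w=100) → cum 100
  mile 19 (Hillcrest, w=125) → cum 225  ≥ 192 → median here
  mile 20 (Northgate, w=4) → cum 229
  mile 26 (Midtown, w=100) → cum 329
  mile 27 (Eastvale, w=7) → cum 336
  mile 29 (Lakeside, w=40) → cum 376
  mile 30 (Southcross, w=4) → cum 380
  mile 33 (Riverbend, w=4) → cum 384
Optimal location: mile 19.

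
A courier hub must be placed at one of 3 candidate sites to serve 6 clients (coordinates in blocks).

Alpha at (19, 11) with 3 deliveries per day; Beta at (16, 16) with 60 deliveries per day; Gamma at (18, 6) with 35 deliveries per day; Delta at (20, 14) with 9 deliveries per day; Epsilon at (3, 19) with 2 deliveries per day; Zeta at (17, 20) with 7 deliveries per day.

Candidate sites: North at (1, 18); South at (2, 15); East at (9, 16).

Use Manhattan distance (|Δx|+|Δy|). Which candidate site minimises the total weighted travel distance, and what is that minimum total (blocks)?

East, total 1349 blocks

Total weighted distance at each candidate:
  North (1, 18): total = 2449
  South (2, 15): total = 2159
  East (9, 16): total = 1349
Minimum is at East with total 1349 blocks.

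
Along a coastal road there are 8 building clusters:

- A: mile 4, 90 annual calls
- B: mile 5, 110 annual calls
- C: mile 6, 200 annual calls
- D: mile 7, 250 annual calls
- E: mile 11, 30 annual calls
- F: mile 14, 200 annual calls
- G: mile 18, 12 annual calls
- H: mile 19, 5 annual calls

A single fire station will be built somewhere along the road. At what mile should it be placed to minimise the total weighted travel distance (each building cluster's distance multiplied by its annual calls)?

x = 7

For a sum of weighted absolute distances on a line, the optimum is the weighted median (not the mean). Total weight W = 897; half-weight = 448.5.
Sort by position and accumulate weight:
  mile 4 (A, w=90) → cum 90
  mile 5 (B, w=110) → cum 200
  mile 6 (C, w=200) → cum 400
  mile 7 (D, w=250) → cum 650  ≥ 448.5 → median here
  mile 11 (E, w=30) → cum 680
  mile 14 (F, w=200) → cum 880
  mile 18 (G, w=12) → cum 892
  mile 19 (H, w=5) → cum 897
Optimal location: mile 7.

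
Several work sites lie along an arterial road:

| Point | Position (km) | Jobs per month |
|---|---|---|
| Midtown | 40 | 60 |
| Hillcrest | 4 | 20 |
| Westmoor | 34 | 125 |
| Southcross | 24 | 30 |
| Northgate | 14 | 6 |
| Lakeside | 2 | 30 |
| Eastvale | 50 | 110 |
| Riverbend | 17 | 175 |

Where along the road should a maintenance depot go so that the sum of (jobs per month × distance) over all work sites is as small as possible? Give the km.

x = 34

For a sum of weighted absolute distances on a line, the optimum is the weighted median (not the mean). Total weight W = 556; half-weight = 278.
Sort by position and accumulate weight:
  km 2 (Lakeside, w=30) → cum 30
  km 4 (Hillcrest, w=20) → cum 50
  km 14 (Northgate, w=6) → cum 56
  km 17 (Riverbend, w=175) → cum 231
  km 24 (Southcross, w=30) → cum 261
  km 34 (Westmoor, w=125) → cum 386  ≥ 278 → median here
  km 40 (Midtown, w=60) → cum 446
  km 50 (Eastvale, w=110) → cum 556
Optimal location: km 34.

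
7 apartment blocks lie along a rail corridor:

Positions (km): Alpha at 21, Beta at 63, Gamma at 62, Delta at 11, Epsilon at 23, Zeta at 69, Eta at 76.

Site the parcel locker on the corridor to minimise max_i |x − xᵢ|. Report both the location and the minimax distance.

location 43.5, max distance 32.5

The 1-center on a line is the midpoint of the two extreme points: leftmost at 11, rightmost at 76.
Optimal location = (11 + 76)/2 = 43.5; maximum distance = (76 − 11)/2 = 32.5.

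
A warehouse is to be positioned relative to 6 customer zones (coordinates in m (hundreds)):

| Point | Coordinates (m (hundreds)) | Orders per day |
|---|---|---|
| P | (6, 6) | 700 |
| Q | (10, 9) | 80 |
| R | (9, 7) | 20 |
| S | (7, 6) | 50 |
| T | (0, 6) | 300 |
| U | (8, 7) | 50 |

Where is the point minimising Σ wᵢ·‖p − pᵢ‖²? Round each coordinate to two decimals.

The minimiser of Σwᵢ‖p−pᵢ‖² is the weighted centroid p* = (Σwᵢpᵢ)/(Σwᵢ).
Σwᵢ = 1200.
Σwᵢxᵢ = 700·6 + 80·10 + 20·9 + 50·7 + 300·0 + 50·8 = 5930.
Σwᵢyᵢ = 700·6 + 80·9 + 20·7 + 50·6 + 300·6 + 50·7 = 7510.
x* = 5930/1200 = 4.94, y* = 7510/1200 = 6.26.

(4.94, 6.26)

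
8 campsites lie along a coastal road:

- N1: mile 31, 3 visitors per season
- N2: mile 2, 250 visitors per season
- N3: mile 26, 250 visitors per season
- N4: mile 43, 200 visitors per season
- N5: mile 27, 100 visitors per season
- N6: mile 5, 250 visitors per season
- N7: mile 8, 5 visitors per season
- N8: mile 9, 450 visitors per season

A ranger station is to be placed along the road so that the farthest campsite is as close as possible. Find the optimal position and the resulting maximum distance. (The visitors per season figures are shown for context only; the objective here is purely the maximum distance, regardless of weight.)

The 1-center on a line is the midpoint of the two extreme points: leftmost at 2, rightmost at 43.
Optimal location = (2 + 43)/2 = 22.5; maximum distance = (43 − 2)/2 = 20.5.

location 22.5, max distance 20.5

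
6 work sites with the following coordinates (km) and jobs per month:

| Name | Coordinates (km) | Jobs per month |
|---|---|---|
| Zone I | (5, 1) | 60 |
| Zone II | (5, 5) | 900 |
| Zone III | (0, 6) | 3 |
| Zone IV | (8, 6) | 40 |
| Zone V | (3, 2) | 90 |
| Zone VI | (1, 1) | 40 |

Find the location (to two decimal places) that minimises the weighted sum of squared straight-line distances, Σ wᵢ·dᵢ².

(4.79, 4.45)

The minimiser of Σwᵢ‖p−pᵢ‖² is the weighted centroid p* = (Σwᵢpᵢ)/(Σwᵢ).
Σwᵢ = 1133.
Σwᵢxᵢ = 60·5 + 900·5 + 3·0 + 40·8 + 90·3 + 40·1 = 5430.
Σwᵢyᵢ = 60·1 + 900·5 + 3·6 + 40·6 + 90·2 + 40·1 = 5038.
x* = 5430/1133 = 4.79, y* = 5038/1133 = 4.45.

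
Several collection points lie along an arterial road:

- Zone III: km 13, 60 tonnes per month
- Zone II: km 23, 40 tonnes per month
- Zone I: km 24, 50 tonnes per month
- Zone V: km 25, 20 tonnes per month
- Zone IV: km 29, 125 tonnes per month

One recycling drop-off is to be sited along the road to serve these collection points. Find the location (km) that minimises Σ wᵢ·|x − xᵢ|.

For a sum of weighted absolute distances on a line, the optimum is the weighted median (not the mean). Total weight W = 295; half-weight = 147.5.
Sort by position and accumulate weight:
  km 13 (Zone III, w=60) → cum 60
  km 23 (Zone II, w=40) → cum 100
  km 24 (Zone I, w=50) → cum 150  ≥ 147.5 → median here
  km 25 (Zone V, w=20) → cum 170
  km 29 (Zone IV, w=125) → cum 295
Optimal location: km 24.

x = 24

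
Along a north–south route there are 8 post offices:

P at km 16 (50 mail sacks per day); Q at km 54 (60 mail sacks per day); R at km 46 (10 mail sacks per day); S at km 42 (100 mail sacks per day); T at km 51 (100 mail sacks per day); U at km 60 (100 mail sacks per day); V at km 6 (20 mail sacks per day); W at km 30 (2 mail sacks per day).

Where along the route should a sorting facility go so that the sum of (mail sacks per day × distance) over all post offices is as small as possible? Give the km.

For a sum of weighted absolute distances on a line, the optimum is the weighted median (not the mean). Total weight W = 442; half-weight = 221.
Sort by position and accumulate weight:
  km 6 (V, w=20) → cum 20
  km 16 (P, w=50) → cum 70
  km 30 (W, w=2) → cum 72
  km 42 (S, w=100) → cum 172
  km 46 (R, w=10) → cum 182
  km 51 (T, w=100) → cum 282  ≥ 221 → median here
  km 54 (Q, w=60) → cum 342
  km 60 (U, w=100) → cum 442
Optimal location: km 51.

x = 51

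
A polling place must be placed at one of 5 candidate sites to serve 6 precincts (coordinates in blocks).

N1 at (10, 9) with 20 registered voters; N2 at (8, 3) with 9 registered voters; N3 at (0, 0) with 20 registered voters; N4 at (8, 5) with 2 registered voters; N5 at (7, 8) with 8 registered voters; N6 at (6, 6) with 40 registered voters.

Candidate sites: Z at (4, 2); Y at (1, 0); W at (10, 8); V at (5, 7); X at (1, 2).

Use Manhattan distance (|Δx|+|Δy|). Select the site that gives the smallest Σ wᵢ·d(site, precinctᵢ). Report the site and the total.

Total weighted distance at each candidate:
  Z (4, 2): total = 751
  Y (1, 0): total = 1046
  W (10, 8): total = 717
  V (5, 7): total = 557
  X (1, 2): total = 928
Minimum is at V with total 557 blocks.

V, total 557 blocks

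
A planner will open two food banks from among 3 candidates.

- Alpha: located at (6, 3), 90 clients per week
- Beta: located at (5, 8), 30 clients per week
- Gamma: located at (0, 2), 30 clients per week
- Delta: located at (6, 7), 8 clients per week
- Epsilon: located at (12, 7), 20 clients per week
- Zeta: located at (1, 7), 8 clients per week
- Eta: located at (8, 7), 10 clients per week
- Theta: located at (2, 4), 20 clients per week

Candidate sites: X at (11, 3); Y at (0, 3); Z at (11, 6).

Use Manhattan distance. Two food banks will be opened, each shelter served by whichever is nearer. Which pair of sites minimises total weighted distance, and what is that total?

Evaluate every pair (each demand assigned to the nearer of the two):
  {Y, Z}: total = 1038
  {X, Y}: total = 1122
  {X, Z}: total = 1466
Best pair: {Y, Z} with total 1038.

{Y, Z}, total 1038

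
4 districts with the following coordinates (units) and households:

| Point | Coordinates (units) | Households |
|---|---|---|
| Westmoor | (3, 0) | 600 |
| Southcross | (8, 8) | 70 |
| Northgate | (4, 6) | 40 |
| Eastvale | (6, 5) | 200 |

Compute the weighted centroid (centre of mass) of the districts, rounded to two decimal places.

The minimiser of Σwᵢ‖p−pᵢ‖² is the weighted centroid p* = (Σwᵢpᵢ)/(Σwᵢ).
Σwᵢ = 910.
Σwᵢxᵢ = 600·3 + 70·8 + 40·4 + 200·6 = 3720.
Σwᵢyᵢ = 600·0 + 70·8 + 40·6 + 200·5 = 1800.
x* = 3720/910 = 4.09, y* = 1800/910 = 1.98.

(4.09, 1.98)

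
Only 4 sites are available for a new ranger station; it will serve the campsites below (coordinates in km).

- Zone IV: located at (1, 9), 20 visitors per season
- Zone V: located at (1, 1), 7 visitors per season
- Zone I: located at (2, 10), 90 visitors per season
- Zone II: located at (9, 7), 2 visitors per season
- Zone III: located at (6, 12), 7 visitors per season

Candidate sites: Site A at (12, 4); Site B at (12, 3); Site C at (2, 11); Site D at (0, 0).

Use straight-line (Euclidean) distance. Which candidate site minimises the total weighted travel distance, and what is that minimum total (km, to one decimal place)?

Total weighted distance at each candidate:
  Site A (12, 4): total = 1449.5
  Site B (12, 3): total = 1513.2
  Site C (2, 11): total = 250.1
  Site D (0, 0): total = 1225.5
Minimum is at Site C with total 250.1 km.

Site C, total 250.1 km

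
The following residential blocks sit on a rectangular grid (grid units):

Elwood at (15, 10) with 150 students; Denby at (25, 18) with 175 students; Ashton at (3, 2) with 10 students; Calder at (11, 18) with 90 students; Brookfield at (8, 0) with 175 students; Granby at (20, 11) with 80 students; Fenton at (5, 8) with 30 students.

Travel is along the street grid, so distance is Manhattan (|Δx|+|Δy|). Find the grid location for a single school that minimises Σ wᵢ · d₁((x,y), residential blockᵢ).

(15, 10)

Manhattan distance separates: Σwᵢ(|x−xᵢ|+|y−yᵢ|) = Σwᵢ|x−xᵢ| + Σwᵢ|y−yᵢ|, so x and y are optimised independently as 1-D weighted medians.
Total weight W = 710; half = 355.
x-coordinate, sorted with cumulative weight:
  x=3 (Ashton, w=10) cum 10
  x=5 (Fenton, w=30) cum 40
  x=8 (Brookfield, w=175) cum 215
  x=11 (Calder, w=90) cum 305
  x=15 (Elwood, w=150) cum 455  ← median
  x=20 (Granby, w=80) cum 535
  x=25 (Denby, w=175) cum 710
⇒ x* = 15
y-coordinate, sorted with cumulative weight:
  y=0 (Brookfield, w=175) cum 175
  y=2 (Ashton, w=10) cum 185
  y=8 (Fenton, w=30) cum 215
  y=10 (Elwood, w=150) cum 365  ← median
  y=11 (Granby, w=80) cum 445
  y=18 (Denby, w=175) cum 620
  y=18 (Calder, w=90) cum 710
⇒ y* = 10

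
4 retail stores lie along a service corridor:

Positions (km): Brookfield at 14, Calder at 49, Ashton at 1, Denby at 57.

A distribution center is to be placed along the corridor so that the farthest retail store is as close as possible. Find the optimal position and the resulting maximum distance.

location 29, max distance 28

The 1-center on a line is the midpoint of the two extreme points: leftmost at 1, rightmost at 57.
Optimal location = (1 + 57)/2 = 29; maximum distance = (57 − 1)/2 = 28.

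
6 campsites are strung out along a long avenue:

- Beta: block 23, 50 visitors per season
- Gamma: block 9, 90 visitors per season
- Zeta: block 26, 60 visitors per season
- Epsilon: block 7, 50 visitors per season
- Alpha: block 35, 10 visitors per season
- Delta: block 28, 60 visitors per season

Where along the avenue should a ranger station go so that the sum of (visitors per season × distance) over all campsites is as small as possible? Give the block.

x = 23

For a sum of weighted absolute distances on a line, the optimum is the weighted median (not the mean). Total weight W = 320; half-weight = 160.
Sort by position and accumulate weight:
  block 7 (Epsilon, w=50) → cum 50
  block 9 (Gamma, w=90) → cum 140
  block 23 (Beta, w=50) → cum 190  ≥ 160 → median here
  block 26 (Zeta, w=60) → cum 250
  block 28 (Delta, w=60) → cum 310
  block 35 (Alpha, w=10) → cum 320
Optimal location: block 23.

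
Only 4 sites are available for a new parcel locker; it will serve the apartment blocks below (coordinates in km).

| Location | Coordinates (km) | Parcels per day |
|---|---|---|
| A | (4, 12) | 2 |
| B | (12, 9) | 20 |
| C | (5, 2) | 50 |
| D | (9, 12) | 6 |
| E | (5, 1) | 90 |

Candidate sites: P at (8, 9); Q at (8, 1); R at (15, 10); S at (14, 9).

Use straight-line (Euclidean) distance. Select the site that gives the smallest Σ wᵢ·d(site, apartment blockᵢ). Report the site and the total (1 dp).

Total weighted distance at each candidate:
  P (8, 9): total = 1258.7
  Q (8, 1): total = 696.7
  R (15, 10): total = 1974.7
  S (14, 9): total = 1749.7
Minimum is at Q with total 696.7 km.

Q, total 696.7 km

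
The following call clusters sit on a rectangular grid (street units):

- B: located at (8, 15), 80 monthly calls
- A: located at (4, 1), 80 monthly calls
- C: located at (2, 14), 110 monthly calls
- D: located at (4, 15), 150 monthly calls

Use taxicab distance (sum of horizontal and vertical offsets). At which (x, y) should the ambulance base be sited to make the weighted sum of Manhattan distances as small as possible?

Manhattan distance separates: Σwᵢ(|x−xᵢ|+|y−yᵢ|) = Σwᵢ|x−xᵢ| + Σwᵢ|y−yᵢ|, so x and y are optimised independently as 1-D weighted medians.
Total weight W = 420; half = 210.
x-coordinate, sorted with cumulative weight:
  x=2 (C, w=110) cum 110
  x=4 (A, w=80) cum 190
  x=4 (D, w=150) cum 340  ← median
  x=8 (B, w=80) cum 420
⇒ x* = 4
y-coordinate, sorted with cumulative weight:
  y=1 (A, w=80) cum 80
  y=14 (C, w=110) cum 190
  y=15 (B, w=80) cum 270  ← median
  y=15 (D, w=150) cum 420
⇒ y* = 15

(4, 15)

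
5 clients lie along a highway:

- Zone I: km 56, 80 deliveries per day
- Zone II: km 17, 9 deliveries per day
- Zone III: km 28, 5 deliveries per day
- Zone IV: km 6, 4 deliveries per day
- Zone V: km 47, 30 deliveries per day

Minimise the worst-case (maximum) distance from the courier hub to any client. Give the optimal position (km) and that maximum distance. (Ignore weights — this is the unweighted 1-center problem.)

location 31, max distance 25

The 1-center on a line is the midpoint of the two extreme points: leftmost at 6, rightmost at 56.
Optimal location = (6 + 56)/2 = 31; maximum distance = (56 − 6)/2 = 25.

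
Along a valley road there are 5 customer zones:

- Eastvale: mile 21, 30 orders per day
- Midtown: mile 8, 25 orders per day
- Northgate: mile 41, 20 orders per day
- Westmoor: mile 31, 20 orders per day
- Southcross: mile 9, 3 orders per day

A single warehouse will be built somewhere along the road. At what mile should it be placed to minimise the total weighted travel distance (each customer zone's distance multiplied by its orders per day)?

For a sum of weighted absolute distances on a line, the optimum is the weighted median (not the mean). Total weight W = 98; half-weight = 49.
Sort by position and accumulate weight:
  mile 8 (Midtown, w=25) → cum 25
  mile 9 (Southcross, w=3) → cum 28
  mile 21 (Eastvale, w=30) → cum 58  ≥ 49 → median here
  mile 31 (Westmoor, w=20) → cum 78
  mile 41 (Northgate, w=20) → cum 98
Optimal location: mile 21.

x = 21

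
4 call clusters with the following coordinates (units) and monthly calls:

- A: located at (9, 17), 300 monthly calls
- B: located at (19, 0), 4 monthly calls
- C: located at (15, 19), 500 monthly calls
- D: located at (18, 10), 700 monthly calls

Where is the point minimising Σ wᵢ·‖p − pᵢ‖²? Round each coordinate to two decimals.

(15.21, 14.36)

The minimiser of Σwᵢ‖p−pᵢ‖² is the weighted centroid p* = (Σwᵢpᵢ)/(Σwᵢ).
Σwᵢ = 1504.
Σwᵢxᵢ = 300·9 + 4·19 + 500·15 + 700·18 = 22876.
Σwᵢyᵢ = 300·17 + 4·0 + 500·19 + 700·10 = 21600.
x* = 22876/1504 = 15.21, y* = 21600/1504 = 14.36.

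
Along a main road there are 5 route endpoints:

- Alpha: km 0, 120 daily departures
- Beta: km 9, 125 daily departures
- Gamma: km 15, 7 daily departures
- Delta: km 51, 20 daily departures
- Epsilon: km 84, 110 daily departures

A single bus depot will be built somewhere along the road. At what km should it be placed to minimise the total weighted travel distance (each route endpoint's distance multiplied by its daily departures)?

x = 9

For a sum of weighted absolute distances on a line, the optimum is the weighted median (not the mean). Total weight W = 382; half-weight = 191.
Sort by position and accumulate weight:
  km 0 (Alpha, w=120) → cum 120
  km 9 (Beta, w=125) → cum 245  ≥ 191 → median here
  km 15 (Gamma, w=7) → cum 252
  km 51 (Delta, w=20) → cum 272
  km 84 (Epsilon, w=110) → cum 382
Optimal location: km 9.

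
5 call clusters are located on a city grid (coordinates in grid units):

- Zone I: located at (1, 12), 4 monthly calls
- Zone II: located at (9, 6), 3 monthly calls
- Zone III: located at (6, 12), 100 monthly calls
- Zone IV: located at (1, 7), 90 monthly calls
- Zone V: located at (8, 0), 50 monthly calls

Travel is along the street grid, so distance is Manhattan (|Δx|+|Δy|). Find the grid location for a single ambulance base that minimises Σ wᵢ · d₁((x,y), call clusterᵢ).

Manhattan distance separates: Σwᵢ(|x−xᵢ|+|y−yᵢ|) = Σwᵢ|x−xᵢ| + Σwᵢ|y−yᵢ|, so x and y are optimised independently as 1-D weighted medians.
Total weight W = 247; half = 123.5.
x-coordinate, sorted with cumulative weight:
  x=1 (Zone I, w=4) cum 4
  x=1 (Zone IV, w=90) cum 94
  x=6 (Zone III, w=100) cum 194  ← median
  x=8 (Zone V, w=50) cum 244
  x=9 (Zone II, w=3) cum 247
⇒ x* = 6
y-coordinate, sorted with cumulative weight:
  y=0 (Zone V, w=50) cum 50
  y=6 (Zone II, w=3) cum 53
  y=7 (Zone IV, w=90) cum 143  ← median
  y=12 (Zone I, w=4) cum 147
  y=12 (Zone III, w=100) cum 247
⇒ y* = 7

(6, 7)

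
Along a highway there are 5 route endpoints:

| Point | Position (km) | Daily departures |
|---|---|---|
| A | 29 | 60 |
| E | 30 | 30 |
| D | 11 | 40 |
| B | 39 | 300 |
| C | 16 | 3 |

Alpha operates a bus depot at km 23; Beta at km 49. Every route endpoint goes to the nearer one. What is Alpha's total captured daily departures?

The indifferent point is the midpoint (23+49)/2 = 36; route endpoints left of it (closer to Alpha at 23) go to Alpha, those right go to Beta.
  D at 11 (w=40) → Alpha
  C at 16 (w=3) → Alpha
  A at 29 (w=60) → Alpha
  E at 30 (w=30) → Alpha
  B at 39 (w=300) → Beta
Alpha captures 133; Beta captures 300.

133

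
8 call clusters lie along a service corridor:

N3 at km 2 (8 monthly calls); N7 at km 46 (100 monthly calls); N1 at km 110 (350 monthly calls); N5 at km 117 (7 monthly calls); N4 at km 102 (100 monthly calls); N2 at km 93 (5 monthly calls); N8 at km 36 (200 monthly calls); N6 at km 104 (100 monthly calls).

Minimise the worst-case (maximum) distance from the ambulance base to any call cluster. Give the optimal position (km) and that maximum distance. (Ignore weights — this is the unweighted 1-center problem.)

The 1-center on a line is the midpoint of the two extreme points: leftmost at 2, rightmost at 117.
Optimal location = (2 + 117)/2 = 59.5; maximum distance = (117 − 2)/2 = 57.5.

location 59.5, max distance 57.5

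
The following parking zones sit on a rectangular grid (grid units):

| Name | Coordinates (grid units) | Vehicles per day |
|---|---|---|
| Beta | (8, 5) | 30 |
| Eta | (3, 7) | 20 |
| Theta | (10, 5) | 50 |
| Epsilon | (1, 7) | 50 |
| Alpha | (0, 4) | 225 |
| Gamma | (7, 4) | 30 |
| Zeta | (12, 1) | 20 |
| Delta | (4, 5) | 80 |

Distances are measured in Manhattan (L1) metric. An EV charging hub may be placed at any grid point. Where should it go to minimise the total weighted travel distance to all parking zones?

(1, 4)

Manhattan distance separates: Σwᵢ(|x−xᵢ|+|y−yᵢ|) = Σwᵢ|x−xᵢ| + Σwᵢ|y−yᵢ|, so x and y are optimised independently as 1-D weighted medians.
Total weight W = 505; half = 252.5.
x-coordinate, sorted with cumulative weight:
  x=0 (Alpha, w=225) cum 225
  x=1 (Epsilon, w=50) cum 275  ← median
  x=3 (Eta, w=20) cum 295
  x=4 (Delta, w=80) cum 375
  x=7 (Gamma, w=30) cum 405
  x=8 (Beta, w=30) cum 435
  x=10 (Theta, w=50) cum 485
  x=12 (Zeta, w=20) cum 505
⇒ x* = 1
y-coordinate, sorted with cumulative weight:
  y=1 (Zeta, w=20) cum 20
  y=4 (Alpha, w=225) cum 245
  y=4 (Gamma, w=30) cum 275  ← median
  y=5 (Beta, w=30) cum 305
  y=5 (Theta, w=50) cum 355
  y=5 (Delta, w=80) cum 435
  y=7 (Eta, w=20) cum 455
  y=7 (Epsilon, w=50) cum 505
⇒ y* = 4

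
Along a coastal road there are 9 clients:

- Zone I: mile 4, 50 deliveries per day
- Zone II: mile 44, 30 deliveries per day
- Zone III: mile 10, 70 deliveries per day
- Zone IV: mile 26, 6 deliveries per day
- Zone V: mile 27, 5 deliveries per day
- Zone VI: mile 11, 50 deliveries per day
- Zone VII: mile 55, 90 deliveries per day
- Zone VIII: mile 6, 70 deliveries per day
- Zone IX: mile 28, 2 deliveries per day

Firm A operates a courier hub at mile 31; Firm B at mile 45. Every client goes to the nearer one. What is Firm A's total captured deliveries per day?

The indifferent point is the midpoint (31+45)/2 = 38; clients left of it (closer to Firm A at 31) go to Firm A, those right go to Firm B.
  Zone I at 4 (w=50) → Firm A
  Zone VIII at 6 (w=70) → Firm A
  Zone III at 10 (w=70) → Firm A
  Zone VI at 11 (w=50) → Firm A
  Zone IV at 26 (w=6) → Firm A
  Zone V at 27 (w=5) → Firm A
  Zone IX at 28 (w=2) → Firm A
  Zone II at 44 (w=30) → Firm B
  Zone VII at 55 (w=90) → Firm B
Firm A captures 253; Firm B captures 120.

253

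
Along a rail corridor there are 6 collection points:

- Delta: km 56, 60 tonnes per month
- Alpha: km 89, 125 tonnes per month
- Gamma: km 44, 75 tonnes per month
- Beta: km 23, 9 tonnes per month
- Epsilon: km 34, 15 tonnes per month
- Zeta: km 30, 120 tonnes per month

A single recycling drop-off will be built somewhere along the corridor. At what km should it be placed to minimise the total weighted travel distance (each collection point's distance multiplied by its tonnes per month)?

For a sum of weighted absolute distances on a line, the optimum is the weighted median (not the mean). Total weight W = 404; half-weight = 202.
Sort by position and accumulate weight:
  km 23 (Beta, w=9) → cum 9
  km 30 (Zeta, w=120) → cum 129
  km 34 (Epsilon, w=15) → cum 144
  km 44 (Gamma, w=75) → cum 219  ≥ 202 → median here
  km 56 (Delta, w=60) → cum 279
  km 89 (Alpha, w=125) → cum 404
Optimal location: km 44.

x = 44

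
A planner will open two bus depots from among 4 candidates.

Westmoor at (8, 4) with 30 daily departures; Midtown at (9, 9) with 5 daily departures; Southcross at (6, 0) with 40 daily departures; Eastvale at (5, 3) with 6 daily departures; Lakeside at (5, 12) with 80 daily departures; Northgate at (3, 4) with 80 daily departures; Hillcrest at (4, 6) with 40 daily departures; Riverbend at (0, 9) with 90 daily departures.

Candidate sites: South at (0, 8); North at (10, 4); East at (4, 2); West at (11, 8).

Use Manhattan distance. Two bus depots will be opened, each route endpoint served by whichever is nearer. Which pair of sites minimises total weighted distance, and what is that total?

{South, East}, total 1612

Evaluate every pair (each demand assigned to the nearer of the two):
  {South, East}: total = 1612
  {South, North}: total = 2056
  {South, West}: total = 2415
  {North, East}: total = 2532
  {East, West}: total = 2557
  {North, West}: total = 3191
Best pair: {South, East} with total 1612.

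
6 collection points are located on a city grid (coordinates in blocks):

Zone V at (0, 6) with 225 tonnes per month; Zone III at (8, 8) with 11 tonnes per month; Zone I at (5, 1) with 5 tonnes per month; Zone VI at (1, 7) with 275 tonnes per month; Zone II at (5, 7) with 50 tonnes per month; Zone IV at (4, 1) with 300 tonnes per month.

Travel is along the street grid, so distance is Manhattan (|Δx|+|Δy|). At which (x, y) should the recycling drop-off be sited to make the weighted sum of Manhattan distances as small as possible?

Manhattan distance separates: Σwᵢ(|x−xᵢ|+|y−yᵢ|) = Σwᵢ|x−xᵢ| + Σwᵢ|y−yᵢ|, so x and y are optimised independently as 1-D weighted medians.
Total weight W = 866; half = 433.
x-coordinate, sorted with cumulative weight:
  x=0 (Zone V, w=225) cum 225
  x=1 (Zone VI, w=275) cum 500  ← median
  x=4 (Zone IV, w=300) cum 800
  x=5 (Zone I, w=5) cum 805
  x=5 (Zone II, w=50) cum 855
  x=8 (Zone III, w=11) cum 866
⇒ x* = 1
y-coordinate, sorted with cumulative weight:
  y=1 (Zone I, w=5) cum 5
  y=1 (Zone IV, w=300) cum 305
  y=6 (Zone V, w=225) cum 530  ← median
  y=7 (Zone VI, w=275) cum 805
  y=7 (Zone II, w=50) cum 855
  y=8 (Zone III, w=11) cum 866
⇒ y* = 6

(1, 6)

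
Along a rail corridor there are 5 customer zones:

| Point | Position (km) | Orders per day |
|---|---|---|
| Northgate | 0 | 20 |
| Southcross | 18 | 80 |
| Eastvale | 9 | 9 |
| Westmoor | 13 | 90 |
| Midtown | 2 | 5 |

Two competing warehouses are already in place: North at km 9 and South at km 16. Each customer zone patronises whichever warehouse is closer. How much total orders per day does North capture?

The indifferent point is the midpoint (9+16)/2 = 12.5; customer zones left of it (closer to North at 9) go to North, those right go to South.
  Northgate at 0 (w=20) → North
  Midtown at 2 (w=5) → North
  Eastvale at 9 (w=9) → North
  Westmoor at 13 (w=90) → South
  Southcross at 18 (w=80) → South
North captures 34; South captures 170.

34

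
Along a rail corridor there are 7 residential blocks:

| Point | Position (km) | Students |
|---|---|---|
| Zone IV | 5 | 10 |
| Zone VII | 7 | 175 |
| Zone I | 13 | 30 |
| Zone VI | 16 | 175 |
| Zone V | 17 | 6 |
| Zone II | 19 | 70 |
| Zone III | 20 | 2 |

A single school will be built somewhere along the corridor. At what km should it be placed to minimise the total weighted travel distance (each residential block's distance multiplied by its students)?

x = 16

For a sum of weighted absolute distances on a line, the optimum is the weighted median (not the mean). Total weight W = 468; half-weight = 234.
Sort by position and accumulate weight:
  km 5 (Zone IV, w=10) → cum 10
  km 7 (Zone VII, w=175) → cum 185
  km 13 (Zone I, w=30) → cum 215
  km 16 (Zone VI, w=175) → cum 390  ≥ 234 → median here
  km 17 (Zone V, w=6) → cum 396
  km 19 (Zone II, w=70) → cum 466
  km 20 (Zone III, w=2) → cum 468
Optimal location: km 16.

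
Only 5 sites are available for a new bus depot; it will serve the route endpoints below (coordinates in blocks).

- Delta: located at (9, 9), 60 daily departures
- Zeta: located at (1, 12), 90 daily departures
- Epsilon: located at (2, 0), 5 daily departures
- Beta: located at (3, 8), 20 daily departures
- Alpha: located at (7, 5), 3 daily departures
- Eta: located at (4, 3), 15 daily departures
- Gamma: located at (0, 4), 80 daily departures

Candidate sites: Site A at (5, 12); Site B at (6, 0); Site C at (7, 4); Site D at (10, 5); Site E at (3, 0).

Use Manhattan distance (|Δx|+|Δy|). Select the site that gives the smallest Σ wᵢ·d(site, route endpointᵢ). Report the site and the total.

Site A, total 2192 blocks

Total weighted distance at each candidate:
  Site A (5, 12): total = 2192
  Site B (6, 0): total = 3383
  Site C (7, 4): total = 2508
  Site D (10, 5): total = 3014
  Site E (3, 0): total = 2972
Minimum is at Site A with total 2192 blocks.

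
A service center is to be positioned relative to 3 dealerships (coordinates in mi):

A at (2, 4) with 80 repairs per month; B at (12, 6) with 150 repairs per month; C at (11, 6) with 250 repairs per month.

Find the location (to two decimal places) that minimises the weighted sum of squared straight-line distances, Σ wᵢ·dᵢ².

(9.81, 5.67)

The minimiser of Σwᵢ‖p−pᵢ‖² is the weighted centroid p* = (Σwᵢpᵢ)/(Σwᵢ).
Σwᵢ = 480.
Σwᵢxᵢ = 80·2 + 150·12 + 250·11 = 4710.
Σwᵢyᵢ = 80·4 + 150·6 + 250·6 = 2720.
x* = 4710/480 = 9.81, y* = 2720/480 = 5.67.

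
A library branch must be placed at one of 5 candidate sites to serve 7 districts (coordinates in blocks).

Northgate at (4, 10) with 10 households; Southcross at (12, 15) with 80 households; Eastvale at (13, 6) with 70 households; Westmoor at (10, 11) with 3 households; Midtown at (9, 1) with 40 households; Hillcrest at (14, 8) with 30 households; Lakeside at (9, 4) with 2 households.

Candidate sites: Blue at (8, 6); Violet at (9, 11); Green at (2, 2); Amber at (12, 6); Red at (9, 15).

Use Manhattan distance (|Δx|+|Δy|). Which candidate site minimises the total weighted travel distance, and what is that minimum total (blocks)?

Total weighted distance at each candidate:
  Blue (8, 6): total = 1977
  Violet (9, 11): total = 1907
  Green (2, 2): total = 3919
  Amber (12, 6): total = 1381
  Red (9, 15): total = 2207
Minimum is at Amber with total 1381 blocks.

Amber, total 1381 blocks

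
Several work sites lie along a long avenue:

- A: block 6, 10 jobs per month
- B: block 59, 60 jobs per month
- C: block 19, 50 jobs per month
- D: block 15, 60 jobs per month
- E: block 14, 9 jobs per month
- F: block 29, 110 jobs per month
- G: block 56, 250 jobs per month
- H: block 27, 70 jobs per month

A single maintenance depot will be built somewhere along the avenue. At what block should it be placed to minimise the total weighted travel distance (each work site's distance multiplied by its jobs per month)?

For a sum of weighted absolute distances on a line, the optimum is the weighted median (not the mean). Total weight W = 619; half-weight = 309.5.
Sort by position and accumulate weight:
  block 6 (A, w=10) → cum 10
  block 14 (E, w=9) → cum 19
  block 15 (D, w=60) → cum 79
  block 19 (C, w=50) → cum 129
  block 27 (H, w=70) → cum 199
  block 29 (F, w=110) → cum 309
  block 56 (G, w=250) → cum 559  ≥ 309.5 → median here
  block 59 (B, w=60) → cum 619
Optimal location: block 56.

x = 56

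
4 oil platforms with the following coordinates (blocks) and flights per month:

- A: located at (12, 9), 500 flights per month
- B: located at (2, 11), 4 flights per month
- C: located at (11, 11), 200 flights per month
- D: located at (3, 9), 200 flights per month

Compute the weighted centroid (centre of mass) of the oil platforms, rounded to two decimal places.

(9.74, 9.45)

The minimiser of Σwᵢ‖p−pᵢ‖² is the weighted centroid p* = (Σwᵢpᵢ)/(Σwᵢ).
Σwᵢ = 904.
Σwᵢxᵢ = 500·12 + 4·2 + 200·11 + 200·3 = 8808.
Σwᵢyᵢ = 500·9 + 4·11 + 200·11 + 200·9 = 8544.
x* = 8808/904 = 9.74, y* = 8544/904 = 9.45.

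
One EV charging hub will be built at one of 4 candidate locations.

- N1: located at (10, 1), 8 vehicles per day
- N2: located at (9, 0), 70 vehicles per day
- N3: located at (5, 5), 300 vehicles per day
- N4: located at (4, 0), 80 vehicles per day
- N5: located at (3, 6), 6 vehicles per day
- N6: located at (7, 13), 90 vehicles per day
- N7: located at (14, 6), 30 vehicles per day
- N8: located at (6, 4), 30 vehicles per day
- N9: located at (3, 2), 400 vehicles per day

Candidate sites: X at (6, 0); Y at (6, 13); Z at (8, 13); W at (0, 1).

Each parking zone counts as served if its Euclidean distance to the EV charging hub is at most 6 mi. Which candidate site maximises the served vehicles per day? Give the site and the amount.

X, covering 888

Coverage radius r = 6 mi; a point is covered iff (Δx)²+(Δy)² ≤ 6² = 36.
  X (6, 0): covers {N1, N2, N3, N4, N8, N9} → 888
  Y (6, 13): covers {N6} → 90
  Z (8, 13): covers {N6} → 90
  W (0, 1): covers {N4, N5, N9} → 486
Maximum coverage at X: 888 vehicles per day.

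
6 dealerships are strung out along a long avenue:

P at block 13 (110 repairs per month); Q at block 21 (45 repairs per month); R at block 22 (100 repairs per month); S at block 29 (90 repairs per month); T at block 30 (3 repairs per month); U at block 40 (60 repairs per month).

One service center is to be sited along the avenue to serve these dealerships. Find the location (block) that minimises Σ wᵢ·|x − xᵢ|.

For a sum of weighted absolute distances on a line, the optimum is the weighted median (not the mean). Total weight W = 408; half-weight = 204.
Sort by position and accumulate weight:
  block 13 (P, w=110) → cum 110
  block 21 (Q, w=45) → cum 155
  block 22 (R, w=100) → cum 255  ≥ 204 → median here
  block 29 (S, w=90) → cum 345
  block 30 (T, w=3) → cum 348
  block 40 (U, w=60) → cum 408
Optimal location: block 22.

x = 22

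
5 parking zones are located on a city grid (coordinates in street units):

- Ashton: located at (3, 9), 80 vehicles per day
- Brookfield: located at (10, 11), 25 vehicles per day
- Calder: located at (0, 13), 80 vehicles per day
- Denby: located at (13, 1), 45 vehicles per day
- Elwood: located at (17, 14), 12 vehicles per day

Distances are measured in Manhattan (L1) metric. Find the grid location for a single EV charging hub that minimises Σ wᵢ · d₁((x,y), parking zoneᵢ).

Manhattan distance separates: Σwᵢ(|x−xᵢ|+|y−yᵢ|) = Σwᵢ|x−xᵢ| + Σwᵢ|y−yᵢ|, so x and y are optimised independently as 1-D weighted medians.
Total weight W = 242; half = 121.
x-coordinate, sorted with cumulative weight:
  x=0 (Calder, w=80) cum 80
  x=3 (Ashton, w=80) cum 160  ← median
  x=10 (Brookfield, w=25) cum 185
  x=13 (Denby, w=45) cum 230
  x=17 (Elwood, w=12) cum 242
⇒ x* = 3
y-coordinate, sorted with cumulative weight:
  y=1 (Denby, w=45) cum 45
  y=9 (Ashton, w=80) cum 125  ← median
  y=11 (Brookfield, w=25) cum 150
  y=13 (Calder, w=80) cum 230
  y=14 (Elwood, w=12) cum 242
⇒ y* = 9

(3, 9)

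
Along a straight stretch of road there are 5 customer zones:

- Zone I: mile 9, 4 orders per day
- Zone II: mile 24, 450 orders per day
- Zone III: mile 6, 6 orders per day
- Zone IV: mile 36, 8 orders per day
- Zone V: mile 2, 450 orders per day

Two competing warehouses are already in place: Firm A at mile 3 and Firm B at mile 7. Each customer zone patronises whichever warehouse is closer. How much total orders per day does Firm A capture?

450

The indifferent point is the midpoint (3+7)/2 = 5; customer zones left of it (closer to Firm A at 3) go to Firm A, those right go to Firm B.
  Zone V at 2 (w=450) → Firm A
  Zone III at 6 (w=6) → Firm B
  Zone I at 9 (w=4) → Firm B
  Zone II at 24 (w=450) → Firm B
  Zone IV at 36 (w=8) → Firm B
Firm A captures 450; Firm B captures 468.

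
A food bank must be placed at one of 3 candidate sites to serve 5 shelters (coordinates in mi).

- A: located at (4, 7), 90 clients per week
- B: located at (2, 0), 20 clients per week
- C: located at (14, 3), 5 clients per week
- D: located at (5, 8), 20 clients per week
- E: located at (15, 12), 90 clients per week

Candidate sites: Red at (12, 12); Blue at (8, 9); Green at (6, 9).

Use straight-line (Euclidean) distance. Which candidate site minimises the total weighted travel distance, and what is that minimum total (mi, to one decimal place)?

Green, total 1383.6 mi

Total weighted distance at each candidate:
  Red (12, 12): total = 1638.8
  Blue (8, 9): total = 1409.9
  Green (6, 9): total = 1383.6
Minimum is at Green with total 1383.6 mi.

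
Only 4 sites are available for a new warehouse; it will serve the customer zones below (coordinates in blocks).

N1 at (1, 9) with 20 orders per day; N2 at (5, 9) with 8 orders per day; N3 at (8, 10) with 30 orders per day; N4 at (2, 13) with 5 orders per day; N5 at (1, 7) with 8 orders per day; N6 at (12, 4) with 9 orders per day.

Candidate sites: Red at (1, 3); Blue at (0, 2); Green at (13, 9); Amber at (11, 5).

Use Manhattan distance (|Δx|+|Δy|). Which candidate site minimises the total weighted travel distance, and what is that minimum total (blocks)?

Total weighted distance at each candidate:
  Red (1, 3): total = 815
  Blue (0, 2): total = 975
  Green (13, 9): total = 725
  Amber (11, 5): total = 799
Minimum is at Green with total 725 blocks.

Green, total 725 blocks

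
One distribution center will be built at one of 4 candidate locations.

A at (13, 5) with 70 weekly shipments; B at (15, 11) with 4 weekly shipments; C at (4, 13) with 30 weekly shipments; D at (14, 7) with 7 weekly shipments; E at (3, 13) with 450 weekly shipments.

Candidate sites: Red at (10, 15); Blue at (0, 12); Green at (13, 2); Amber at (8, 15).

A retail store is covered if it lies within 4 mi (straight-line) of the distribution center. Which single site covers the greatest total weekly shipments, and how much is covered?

Coverage radius r = 4 mi; a point is covered iff (Δx)²+(Δy)² ≤ 4² = 16.
  Red (10, 15): covers {none} → 0
  Blue (0, 12): covers {E} → 450
  Green (13, 2): covers {A} → 70
  Amber (8, 15): covers {none} → 0
Maximum coverage at Blue: 450 weekly shipments.

Blue, covering 450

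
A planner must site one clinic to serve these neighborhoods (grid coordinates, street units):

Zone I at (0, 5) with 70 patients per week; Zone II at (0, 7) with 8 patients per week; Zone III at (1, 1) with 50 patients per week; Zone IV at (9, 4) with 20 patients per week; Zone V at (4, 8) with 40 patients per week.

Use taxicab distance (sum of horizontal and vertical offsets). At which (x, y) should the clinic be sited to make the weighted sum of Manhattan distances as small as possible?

Manhattan distance separates: Σwᵢ(|x−xᵢ|+|y−yᵢ|) = Σwᵢ|x−xᵢ| + Σwᵢ|y−yᵢ|, so x and y are optimised independently as 1-D weighted medians.
Total weight W = 188; half = 94.
x-coordinate, sorted with cumulative weight:
  x=0 (Zone I, w=70) cum 70
  x=0 (Zone II, w=8) cum 78
  x=1 (Zone III, w=50) cum 128  ← median
  x=4 (Zone V, w=40) cum 168
  x=9 (Zone IV, w=20) cum 188
⇒ x* = 1
y-coordinate, sorted with cumulative weight:
  y=1 (Zone III, w=50) cum 50
  y=4 (Zone IV, w=20) cum 70
  y=5 (Zone I, w=70) cum 140  ← median
  y=7 (Zone II, w=8) cum 148
  y=8 (Zone V, w=40) cum 188
⇒ y* = 5

(1, 5)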